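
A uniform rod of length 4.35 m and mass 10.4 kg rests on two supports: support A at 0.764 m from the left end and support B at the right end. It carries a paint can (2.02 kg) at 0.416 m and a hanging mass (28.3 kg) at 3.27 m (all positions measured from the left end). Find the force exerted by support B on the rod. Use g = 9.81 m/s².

About support A:
Beam weight: 10.4 × 9.81 = 102 N down at 2.175 m → arm 1.411 m, τ = 102 × 1.411 = 143.9 N·m clockwise.
Paint can: 2.02 × 9.81 = 19.82 N down at 0.416 m → arm 0.348 m, τ = 19.82 × 0.348 = 6.897 N·m counterclockwise.
Hanging mass: 28.3 × 9.81 = 277.6 N down at 3.27 m → arm 2.506 m, τ = 277.6 × 2.506 = 695.7 N·m clockwise.
Net load moment about support A = 832.7 N·m clockwise.
Reaction R at support B is upward at 4.35 m, arm 3.586 m → moment R × 3.586 counterclockwise.
For rotational equilibrium, R × 3.586 = 832.7, so R = 232 N.

R_B ≈ 232 N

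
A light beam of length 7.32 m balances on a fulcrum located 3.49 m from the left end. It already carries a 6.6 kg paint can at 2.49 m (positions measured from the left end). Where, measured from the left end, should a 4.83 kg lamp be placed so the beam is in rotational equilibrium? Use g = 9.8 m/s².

x ≈ 4.86 m from the left end

About the fulcrum (at 3.49 m from the left end):
Paint can: 6.6 × 9.8 = 64.68 N down at 2.49 m → arm 1 m, τ = 64.68 × 1 = 64.68 N·m counterclockwise.
Net moment of existing loads = 64.68 N·m counterclockwise.
The lamp weighs 4.83 × 9.8 = 47.33 N and must supply an equal clockwise moment, so its lever arm about the fulcrum is 64.68 / 47.33 = 1.37 m.
That puts it at 3.49 + 1.37 = 4.86 m from the left end.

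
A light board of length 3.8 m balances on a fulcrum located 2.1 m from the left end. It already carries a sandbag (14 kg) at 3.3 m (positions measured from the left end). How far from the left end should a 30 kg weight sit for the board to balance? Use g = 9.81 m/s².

x ≈ 1.54 m from the left end

Choose the fulcrum (at 2.1 m from the left end) as the axis so the support reaction has zero arm there.
Sandbag: 14 × 9.81 = 137.3 N down at 3.3 m → arm 1.2 m, τ = 137.3 × 1.2 = 164.8 N·m clockwise.
Net moment of existing loads = 164.8 N·m clockwise.
The weight weighs 30 × 9.81 = 294.3 N and must supply an equal counterclockwise moment, so its lever arm about the fulcrum is 164.8 / 294.3 = 0.56 m.
That puts it at 2.1 − 0.56 = 1.54 m from the left end.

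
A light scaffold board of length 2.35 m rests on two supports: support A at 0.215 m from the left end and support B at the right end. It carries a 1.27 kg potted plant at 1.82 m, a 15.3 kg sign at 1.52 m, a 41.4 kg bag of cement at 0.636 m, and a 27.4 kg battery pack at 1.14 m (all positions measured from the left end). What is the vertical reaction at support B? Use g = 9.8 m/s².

Taking torques about support A:
Potted plant: 1.27 × 9.8 = 12.45 N down at 1.82 m → arm 1.605 m, τ = 12.45 × 1.605 = 19.98 N·m clockwise.
Sign: 15.3 × 9.8 = 149.9 N down at 1.52 m → arm 1.305 m, τ = 149.9 × 1.305 = 195.6 N·m clockwise.
Bag of cement: 41.4 × 9.8 = 405.7 N down at 0.636 m → arm 0.421 m, τ = 405.7 × 0.421 = 170.8 N·m clockwise.
Battery pack: 27.4 × 9.8 = 268.5 N down at 1.14 m → arm 0.925 m, τ = 268.5 × 0.925 = 248.4 N·m clockwise.
Net load moment about support A = 634.8 N·m clockwise.
Reaction R at support B is upward at 2.35 m, arm 2.135 m → moment R × 2.135 counterclockwise.
Balancing moments: R × 2.135 = 634.8, giving R = 297 N.

R_B ≈ 297 N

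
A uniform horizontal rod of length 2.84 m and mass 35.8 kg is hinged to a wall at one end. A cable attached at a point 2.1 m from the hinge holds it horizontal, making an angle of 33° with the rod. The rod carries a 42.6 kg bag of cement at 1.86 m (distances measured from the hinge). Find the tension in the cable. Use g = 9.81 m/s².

T ≈ 1120 N

Choose the hinge as the axis so the unknown hinge reaction has zero arm there.
Beam weight: 35.8 × 9.81 = 351.2 N down at 1.42 m → arm 1.42 m, τ = 351.2 × 1.42 = 498.7 N·m clockwise.
Bag of cement: 42.6 × 9.81 = 417.9 N down at 1.86 m → arm 1.86 m, τ = 417.9 × 1.86 = 777.3 N·m clockwise.
Total clockwise load moment = 1276 N·m.
The cable tension T acts at 2.1 m; only its component perpendicular to the rod, T sinθ, produces torque. sin 33° = 0.5446.
For rotational equilibrium, T × 2.1 × 0.5446 = 1276, so T = 1276 / 1.144 = 1120 N.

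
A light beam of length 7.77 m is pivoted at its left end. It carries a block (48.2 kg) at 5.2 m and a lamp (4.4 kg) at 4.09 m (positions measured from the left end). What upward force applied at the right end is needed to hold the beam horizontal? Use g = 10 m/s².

F ≈ 346 N

Take moments about the left end.
Block: 48.2 × 10 = 482 N down at 5.2 m → arm 5.2 m, τ = 482 × 5.2 = 2506 N·m clockwise.
Lamp: 4.4 × 10 = 44 N down at 4.09 m → arm 4.09 m, τ = 44 × 4.09 = 180 N·m clockwise.
Net moment of the loads = 2686 N·m clockwise.
The upward force F acts at the right end, arm 7.77 m, giving F × 7.77 counterclockwise.
Στ = 0 ⇒ F × 7.77 = 2686 ⇒ F = 2686 / 7.77 = 346 N.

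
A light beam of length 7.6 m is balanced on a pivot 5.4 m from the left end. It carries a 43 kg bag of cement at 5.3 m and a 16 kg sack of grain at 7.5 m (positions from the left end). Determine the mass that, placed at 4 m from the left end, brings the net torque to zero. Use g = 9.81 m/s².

m ≈ 20.9 kg

About the pivot (at 5.4 m from the left end):
Bag of cement: 43 × 9.81 = 421.8 N down at 5.3 m → arm 0.1 m, τ = 421.8 × 0.1 = 42.18 N·m counterclockwise.
Sack of grain: 16 × 9.81 = 157 N down at 7.5 m → arm 2.1 m, τ = 157 × 2.1 = 329.7 N·m clockwise.
Net moment of known loads = 287.5 N·m clockwise.
An unknown mass m at 4 m has arm 1.4 m; its moment is m·g·1.4 counterclockwise.
Balancing moments: m × 9.81 × 1.4 = 287.5, giving m = 287.5 / (9.81 × 1.4) = 20.9 kg.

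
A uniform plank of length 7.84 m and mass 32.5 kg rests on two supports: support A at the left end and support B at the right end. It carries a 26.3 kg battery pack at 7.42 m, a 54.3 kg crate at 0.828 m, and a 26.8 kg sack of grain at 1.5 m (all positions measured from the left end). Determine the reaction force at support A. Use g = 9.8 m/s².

R_A ≈ 861 N

Choose support B as the axis so its reaction then has zero moment arm.
Beam weight: 32.5 × 9.8 = 318.5 N down at 3.92 m → arm 3.92 m, τ = 318.5 × 3.92 = 1249 N·m counterclockwise.
Battery pack: 26.3 × 9.8 = 257.7 N down at 7.42 m → arm 0.42 m, τ = 257.7 × 0.42 = 108.2 N·m counterclockwise.
Crate: 54.3 × 9.8 = 532.1 N down at 0.828 m → arm 7.012 m, τ = 532.1 × 7.012 = 3731 N·m counterclockwise.
Sack of grain: 26.8 × 9.8 = 262.6 N down at 1.5 m → arm 6.34 m, τ = 262.6 × 6.34 = 1665 N·m counterclockwise.
Net load moment about support B = 6753 N·m counterclockwise.
Reaction R at support A is upward at 0 m, arm 7.84 m → moment R × 7.84 clockwise.
Setting net torque to zero: R × 7.84 = 6753 → R = 861 N.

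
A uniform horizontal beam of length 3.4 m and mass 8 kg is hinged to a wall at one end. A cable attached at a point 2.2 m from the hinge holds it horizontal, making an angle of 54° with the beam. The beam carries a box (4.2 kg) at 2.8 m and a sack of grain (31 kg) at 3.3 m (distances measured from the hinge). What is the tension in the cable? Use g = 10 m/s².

About the hinge:
Beam weight: 8 × 10 = 80 N down at 1.7 m → arm 1.7 m, τ = 80 × 1.7 = 136 N·m clockwise.
Box: 4.2 × 10 = 42 N down at 2.8 m → arm 2.8 m, τ = 42 × 2.8 = 117.6 N·m clockwise.
Sack of grain: 31 × 10 = 310 N down at 3.3 m → arm 3.3 m, τ = 310 × 3.3 = 1023 N·m clockwise.
Total clockwise load moment = 1277 N·m.
The cable tension T acts at 2.2 m; only its component perpendicular to the beam, T sinθ, produces torque. sin 54° = 0.809.
Στ = 0 ⇒ T × 2.2 × 0.809 = 1277 ⇒ T = 1277 / 1.78 = 717 N.

T ≈ 717 N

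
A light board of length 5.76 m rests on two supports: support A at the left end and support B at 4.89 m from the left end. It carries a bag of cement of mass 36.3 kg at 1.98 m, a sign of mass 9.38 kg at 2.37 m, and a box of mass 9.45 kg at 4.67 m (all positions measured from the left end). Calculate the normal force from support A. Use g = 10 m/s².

Choose support B as the axis so its reaction then has zero moment arm.
Bag of cement: 36.3 × 10 = 363 N down at 1.98 m → arm 2.91 m, τ = 363 × 2.91 = 1056 N·m counterclockwise.
Sign: 9.38 × 10 = 93.8 N down at 2.37 m → arm 2.52 m, τ = 93.8 × 2.52 = 236.4 N·m counterclockwise.
Box: 9.45 × 10 = 94.5 N down at 4.67 m → arm 0.22 m, τ = 94.5 × 0.22 = 20.79 N·m counterclockwise.
Net load moment about support B = 1313 N·m counterclockwise.
Reaction R at support A is upward at 0 m, arm 4.89 m → moment R × 4.89 clockwise.
Στ = 0 ⇒ R × 4.89 = 1313 ⇒ R = 269 N.

R_A ≈ 269 N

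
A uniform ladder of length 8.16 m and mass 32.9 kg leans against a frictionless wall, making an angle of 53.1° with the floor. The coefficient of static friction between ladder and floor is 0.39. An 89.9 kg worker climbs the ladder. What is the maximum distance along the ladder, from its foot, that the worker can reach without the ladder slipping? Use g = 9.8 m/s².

Take moments about the foot of the ladder.
Ladder weight 32.9×9.8 = 322.4 N acts at 4.08 m along the ladder; its horizontal arm is 4.08·cos53.1° = 2.45 m → τ = 789.9 N·m clockwise.
Worker weight 89.9×9.8 = 881 N at distance d → arm d·cos53.1° → τ = 881·d·0.6004 clockwise.
Wall normal N at the top has arm L sinθ = 6.525 m counterclockwise, so Στ = 0 gives N·6.525 = 789.9 + 529·d.
ΣFy = 0 ⇒ N_floor = 1203 N, so the maximum friction is μ_s·N_floor = 0.39×1203 = 469.2 N. ΣFx = 0 ⇒ N_wall = f, so at the slipping point N = 469.2 N.
Substituting: 469.2×6.525 = 789.9 + 529·d ⇒ d = (3062 − 789.9) / 529 = 4.3 m.

d ≈ 4.3 m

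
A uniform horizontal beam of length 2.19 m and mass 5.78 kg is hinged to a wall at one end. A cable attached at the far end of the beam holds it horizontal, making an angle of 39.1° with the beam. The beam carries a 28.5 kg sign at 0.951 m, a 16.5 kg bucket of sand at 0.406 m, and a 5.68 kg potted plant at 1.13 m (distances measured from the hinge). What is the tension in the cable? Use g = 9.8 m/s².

T ≈ 330 N

About the hinge:
Beam weight: 5.78 × 9.8 = 56.64 N down at 1.095 m → arm 1.095 m, τ = 56.64 × 1.095 = 62.02 N·m clockwise.
Sign: 28.5 × 9.8 = 279.3 N down at 0.951 m → arm 0.951 m, τ = 279.3 × 0.951 = 265.6 N·m clockwise.
Bucket of sand: 16.5 × 9.8 = 161.7 N down at 0.406 m → arm 0.406 m, τ = 161.7 × 0.406 = 65.65 N·m clockwise.
Potted plant: 5.68 × 9.8 = 55.66 N down at 1.13 m → arm 1.13 m, τ = 55.66 × 1.13 = 62.9 N·m clockwise.
Total clockwise load moment = 456.2 N·m.
The cable tension T acts at 2.19 m; only its component perpendicular to the beam, T sinθ, produces torque. sin 39.1° = 0.6307.
Στ = 0 ⇒ T × 2.19 × 0.6307 = 456.2 ⇒ T = 456.2 / 1.381 = 330 N.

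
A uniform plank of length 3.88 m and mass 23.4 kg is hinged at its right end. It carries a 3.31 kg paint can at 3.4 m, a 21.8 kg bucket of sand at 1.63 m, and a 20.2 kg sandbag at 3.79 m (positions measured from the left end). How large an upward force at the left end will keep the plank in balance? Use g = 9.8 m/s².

F ≈ 247 N

Take moments about the right end.
Beam weight: 23.4 × 9.8 = 229.3 N down at 1.94 m → arm 1.94 m, τ = 229.3 × 1.94 = 444.8 N·m counterclockwise.
Paint can: 3.31 × 9.8 = 32.44 N down at 3.4 m → arm 0.48 m, τ = 32.44 × 0.48 = 15.57 N·m counterclockwise.
Bucket of sand: 21.8 × 9.8 = 213.6 N down at 1.63 m → arm 2.25 m, τ = 213.6 × 2.25 = 480.6 N·m counterclockwise.
Sandbag: 20.2 × 9.8 = 198 N down at 3.79 m → arm 0.09 m, τ = 198 × 0.09 = 17.82 N·m counterclockwise.
Net moment of the loads = 958.8 N·m counterclockwise.
The upward force F acts at the left end, arm 3.88 m, giving F × 3.88 clockwise.
Στ = 0 ⇒ F × 3.88 = 958.8 ⇒ F = 958.8 / 3.88 = 247 N.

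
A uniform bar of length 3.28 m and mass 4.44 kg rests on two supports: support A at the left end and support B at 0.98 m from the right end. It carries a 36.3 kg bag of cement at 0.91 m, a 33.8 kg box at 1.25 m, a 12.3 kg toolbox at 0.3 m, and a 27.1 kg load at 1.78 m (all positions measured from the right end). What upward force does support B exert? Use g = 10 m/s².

R_B ≈ 1040 N

Take moments about support A.
Beam weight: 4.44 × 10 = 44.4 N down at 1.64 m → arm 1.64 m, τ = 44.4 × 1.64 = 72.82 N·m clockwise.
Bag of cement: 36.3 × 10 = 363 N down at 0.91 m → arm 2.37 m, τ = 363 × 2.37 = 860.3 N·m clockwise.
Box: 33.8 × 10 = 338 N down at 1.25 m → arm 2.03 m, τ = 338 × 2.03 = 686.1 N·m clockwise.
Toolbox: 12.3 × 10 = 123 N down at 0.3 m → arm 2.98 m, τ = 123 × 2.98 = 366.5 N·m clockwise.
Load: 27.1 × 10 = 271 N down at 1.78 m → arm 1.5 m, τ = 271 × 1.5 = 406.5 N·m clockwise.
Net load moment about support A = 2392 N·m clockwise.
Reaction R at support B is upward at 0.98 m, arm 2.3 m → moment R × 2.3 counterclockwise.
Setting net torque to zero: R × 2.3 = 2392 → R = 1040 N.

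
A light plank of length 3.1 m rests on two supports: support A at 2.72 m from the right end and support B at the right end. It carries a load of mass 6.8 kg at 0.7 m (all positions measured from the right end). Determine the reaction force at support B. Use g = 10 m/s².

R_B ≈ 50.5 N

About support A:
Load: 6.8 × 10 = 68 N down at 0.7 m → arm 2.02 m, τ = 68 × 2.02 = 137.4 N·m clockwise.
Net load moment about support A = 137.4 N·m clockwise.
Reaction R at support B is upward at 0 m, arm 2.72 m → moment R × 2.72 counterclockwise.
Setting net torque to zero: R × 2.72 = 137.4 → R = 50.5 N.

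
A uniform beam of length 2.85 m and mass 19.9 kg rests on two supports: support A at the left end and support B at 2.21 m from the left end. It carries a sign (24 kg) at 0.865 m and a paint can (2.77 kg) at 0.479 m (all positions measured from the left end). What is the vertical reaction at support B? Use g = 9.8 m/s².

Taking torques about support A:
Beam weight: 19.9 × 9.8 = 195 N down at 1.425 m → arm 1.425 m, τ = 195 × 1.425 = 277.9 N·m clockwise.
Sign: 24 × 9.8 = 235.2 N down at 0.865 m → arm 0.865 m, τ = 235.2 × 0.865 = 203.4 N·m clockwise.
Paint can: 2.77 × 9.8 = 27.15 N down at 0.479 m → arm 0.479 m, τ = 27.15 × 0.479 = 13 N·m clockwise.
Net load moment about support A = 494.3 N·m clockwise.
Reaction R at support B is upward at 2.21 m, arm 2.21 m → moment R × 2.21 counterclockwise.
Balancing moments: R × 2.21 = 494.3, giving R = 224 N.

R_B ≈ 224 N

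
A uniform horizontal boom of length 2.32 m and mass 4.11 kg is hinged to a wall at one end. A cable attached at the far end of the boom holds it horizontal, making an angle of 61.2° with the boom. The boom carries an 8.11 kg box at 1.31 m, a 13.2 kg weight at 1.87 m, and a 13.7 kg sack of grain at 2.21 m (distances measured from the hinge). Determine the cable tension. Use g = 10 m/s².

Sum moments about the hinge (the unknown hinge reaction has zero arm there).
Beam weight: 4.11 × 10 = 41.1 N down at 1.16 m → arm 1.16 m, τ = 41.1 × 1.16 = 47.68 N·m clockwise.
Box: 8.11 × 10 = 81.1 N down at 1.31 m → arm 1.31 m, τ = 81.1 × 1.31 = 106.2 N·m clockwise.
Weight: 13.2 × 10 = 132 N down at 1.87 m → arm 1.87 m, τ = 132 × 1.87 = 246.8 N·m clockwise.
Sack of grain: 13.7 × 10 = 137 N down at 2.21 m → arm 2.21 m, τ = 137 × 2.21 = 302.8 N·m clockwise.
Total clockwise load moment = 703.5 N·m.
The cable tension T acts at 2.32 m; only its component perpendicular to the boom, T sinθ, produces torque. sin 61.2° = 0.8763.
Setting net torque to zero: T × 2.32 × 0.8763 = 703.5 → T = 703.5 / 2.033 = 346 N.

T ≈ 346 N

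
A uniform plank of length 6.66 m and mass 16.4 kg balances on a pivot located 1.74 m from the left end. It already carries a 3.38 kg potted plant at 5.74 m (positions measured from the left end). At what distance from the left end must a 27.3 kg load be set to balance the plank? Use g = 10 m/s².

x ≈ 0.29 m from the left end

Sum moments about the pivot (at 1.74 m from the left end) (the support reaction has zero arm there).
Beam weight: 16.4 × 10 = 164 N down at 3.33 m → arm 1.59 m, τ = 164 × 1.59 = 260.8 N·m clockwise.
Potted plant: 3.38 × 10 = 33.8 N down at 5.74 m → arm 4 m, τ = 33.8 × 4 = 135.2 N·m clockwise.
Net moment of existing loads = 396 N·m clockwise.
The load weighs 27.3 × 10 = 273 N and must supply an equal counterclockwise moment, so its lever arm about the pivot is 396 / 273 = 1.45 m.
That puts it at 1.74 − 1.45 = 0.29 m from the left end.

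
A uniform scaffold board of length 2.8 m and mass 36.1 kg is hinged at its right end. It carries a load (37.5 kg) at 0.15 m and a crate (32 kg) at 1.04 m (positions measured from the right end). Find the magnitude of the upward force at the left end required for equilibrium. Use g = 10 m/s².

F ≈ 319 N

Choose the right end as the axis so the unknown pivot reaction has zero arm there.
Beam weight: 36.1 × 10 = 361 N down at 1.4 m → arm 1.4 m, τ = 361 × 1.4 = 505.4 N·m counterclockwise.
Load: 37.5 × 10 = 375 N down at 0.15 m → arm 0.15 m, τ = 375 × 0.15 = 56.25 N·m counterclockwise.
Crate: 32 × 10 = 320 N down at 1.04 m → arm 1.04 m, τ = 320 × 1.04 = 332.8 N·m counterclockwise.
Net moment of the loads = 894.5 N·m counterclockwise.
The upward force F acts at the left end, arm 2.8 m, giving F × 2.8 clockwise.
Setting net torque to zero: F × 2.8 = 894.5 → F = 894.5 / 2.8 = 319 N.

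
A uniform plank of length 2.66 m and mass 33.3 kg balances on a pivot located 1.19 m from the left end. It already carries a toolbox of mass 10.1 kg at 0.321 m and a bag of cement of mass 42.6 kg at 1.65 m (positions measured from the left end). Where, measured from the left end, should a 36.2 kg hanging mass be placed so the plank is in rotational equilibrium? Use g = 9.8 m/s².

x ≈ 0.762 m from the left end

Sum moments about the pivot (at 1.19 m from the left end) (the support reaction has zero arm there).
Beam weight: 33.3 × 9.8 = 326.3 N down at 1.33 m → arm 0.14 m, τ = 326.3 × 0.14 = 45.68 N·m clockwise.
Toolbox: 10.1 × 9.8 = 98.98 N down at 0.321 m → arm 0.869 m, τ = 98.98 × 0.869 = 86.01 N·m counterclockwise.
Bag of cement: 42.6 × 9.8 = 417.5 N down at 1.65 m → arm 0.46 m, τ = 417.5 × 0.46 = 192.1 N·m clockwise.
Net moment of existing loads = 151.8 N·m clockwise.
The hanging mass weighs 36.2 × 9.8 = 354.8 N and must supply an equal counterclockwise moment, so its lever arm about the pivot is 151.8 / 354.8 = 0.428 m.
That puts it at 1.19 − 0.428 = 0.762 m from the left end.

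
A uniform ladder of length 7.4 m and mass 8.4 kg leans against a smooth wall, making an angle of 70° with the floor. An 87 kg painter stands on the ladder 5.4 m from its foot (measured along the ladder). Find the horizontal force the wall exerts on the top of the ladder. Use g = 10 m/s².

N_wall ≈ 246 N

Take moments about the foot of the ladder.
Ladder weight 8.4×10 = 84 N acts at 3.7 m along the ladder; its horizontal arm is 3.7·cos70° = 1.265 m → τ = 106.3 N·m clockwise.
Painter: 87×10 = 870 N at 5.4 m → arm 1.847 m → τ = 1607 N·m clockwise.
Wall normal N acts horizontally at the top; its moment arm is the height L sinθ = 7.4·sin70° = 6.954 m, counterclockwise.
Στ = 0 ⇒ N × 6.954 = 1713 ⇒ N = 246 N.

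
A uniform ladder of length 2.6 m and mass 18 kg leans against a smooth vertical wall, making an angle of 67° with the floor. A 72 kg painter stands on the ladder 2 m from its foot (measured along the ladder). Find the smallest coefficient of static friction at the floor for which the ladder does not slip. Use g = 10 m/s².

Sum moments about the foot of the ladder (the floor normal and friction both act there and drop out).
Ladder weight 18×10 = 180 N acts at 1.3 m along the ladder; its horizontal arm is 1.3·cos67° = 0.508 m → τ = 91.44 N·m clockwise.
Painter: 72×10 = 720 N at 2 m → arm 0.7815 m → τ = 562.7 N·m clockwise.
Wall normal N acts horizontally at the top; its moment arm is the height L sinθ = 2.6·sin67° = 2.393 m, counterclockwise.
For rotational equilibrium, N × 2.393 = 654.1, so N = 273.3 N.
ΣFx = 0 ⇒ f = N_wall = 273.3 N. ΣFy = 0 ⇒ N_floor = 900 N.
μ_min = f / N_floor = 273.3 / 900 = 0.304.

μ_min ≈ 0.304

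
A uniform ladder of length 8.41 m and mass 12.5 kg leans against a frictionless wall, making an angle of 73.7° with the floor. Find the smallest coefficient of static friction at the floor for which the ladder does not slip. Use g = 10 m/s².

About the foot of the ladder:
Ladder weight 12.5×10 = 125 N acts at 4.205 m along the ladder; its horizontal arm is 4.205·cos73.7° = 1.18 m → τ = 147.5 N·m clockwise.
Wall normal N acts horizontally at the top; its moment arm is the height L sinθ = 8.41·sin73.7° = 8.072 m, counterclockwise.
For rotational equilibrium, N × 8.072 = 147.5, so N = 18.27 N.
ΣFx = 0 ⇒ f = N_wall = 18.27 N. ΣFy = 0 ⇒ N_floor = 125 N.
μ_min = f / N_floor = 18.27 / 125 = 0.146.

μ_min ≈ 0.146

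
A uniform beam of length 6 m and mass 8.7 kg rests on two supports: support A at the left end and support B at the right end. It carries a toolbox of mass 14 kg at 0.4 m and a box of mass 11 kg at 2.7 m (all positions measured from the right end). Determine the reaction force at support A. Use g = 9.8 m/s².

About support B:
Beam weight: 8.7 × 9.8 = 85.26 N down at 3 m → arm 3 m, τ = 85.26 × 3 = 255.8 N·m counterclockwise.
Toolbox: 14 × 9.8 = 137.2 N down at 0.4 m → arm 0.4 m, τ = 137.2 × 0.4 = 54.88 N·m counterclockwise.
Box: 11 × 9.8 = 107.8 N down at 2.7 m → arm 2.7 m, τ = 107.8 × 2.7 = 291.1 N·m counterclockwise.
Net load moment about support B = 601.8 N·m counterclockwise.
Reaction R at support A is upward at 6 m, arm 6 m → moment R × 6 clockwise.
For rotational equilibrium, R × 6 = 601.8, so R = 100 N.

R_A ≈ 100 N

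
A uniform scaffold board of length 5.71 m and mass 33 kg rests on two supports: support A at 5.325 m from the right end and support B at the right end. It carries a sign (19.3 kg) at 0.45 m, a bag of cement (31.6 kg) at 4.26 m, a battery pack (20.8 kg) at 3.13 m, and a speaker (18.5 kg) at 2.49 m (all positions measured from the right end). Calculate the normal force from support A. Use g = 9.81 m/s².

R_A ≈ 642 N

Take moments about support B.
Beam weight: 33 × 9.81 = 323.7 N down at 2.855 m → arm 2.855 m, τ = 323.7 × 2.855 = 924.2 N·m counterclockwise.
Sign: 19.3 × 9.81 = 189.3 N down at 0.45 m → arm 0.45 m, τ = 189.3 × 0.45 = 85.19 N·m counterclockwise.
Bag of cement: 31.6 × 9.81 = 310 N down at 4.26 m → arm 4.26 m, τ = 310 × 4.26 = 1321 N·m counterclockwise.
Battery pack: 20.8 × 9.81 = 204 N down at 3.13 m → arm 3.13 m, τ = 204 × 3.13 = 638.5 N·m counterclockwise.
Speaker: 18.5 × 9.81 = 181.5 N down at 2.49 m → arm 2.49 m, τ = 181.5 × 2.49 = 451.9 N·m counterclockwise.
Net load moment about support B = 3421 N·m counterclockwise.
Reaction R at support A is upward at 5.325 m, arm 5.325 m → moment R × 5.325 clockwise.
For rotational equilibrium, R × 5.325 = 3421, so R = 642 N.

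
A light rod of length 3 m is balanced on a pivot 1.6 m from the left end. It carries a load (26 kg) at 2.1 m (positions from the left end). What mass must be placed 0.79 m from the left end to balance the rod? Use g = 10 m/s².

About the pivot (at 1.6 m from the left end):
Load: 26 × 10 = 260 N down at 2.1 m → arm 0.5 m, τ = 260 × 0.5 = 130 N·m clockwise.
Net moment of known loads = 130 N·m clockwise.
An unknown mass m at 0.79 m has arm 0.81 m; its moment is m·g·0.81 counterclockwise.
Στ = 0 ⇒ m × 10 × 0.81 = 130 ⇒ m = 130 / (10 × 0.81) = 16 kg.

m ≈ 16 kg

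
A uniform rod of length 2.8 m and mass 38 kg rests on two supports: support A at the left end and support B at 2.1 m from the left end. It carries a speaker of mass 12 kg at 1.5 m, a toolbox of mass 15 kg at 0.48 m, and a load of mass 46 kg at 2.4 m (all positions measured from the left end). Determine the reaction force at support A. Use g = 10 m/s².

R_A ≈ 211 N

Choose support B as the axis so its reaction then has zero moment arm.
Beam weight: 38 × 10 = 380 N down at 1.4 m → arm 0.7 m, τ = 380 × 0.7 = 266 N·m counterclockwise.
Speaker: 12 × 10 = 120 N down at 1.5 m → arm 0.6 m, τ = 120 × 0.6 = 72 N·m counterclockwise.
Toolbox: 15 × 10 = 150 N down at 0.48 m → arm 1.62 m, τ = 150 × 1.62 = 243 N·m counterclockwise.
Load: 46 × 10 = 460 N down at 2.4 m → arm 0.3 m, τ = 460 × 0.3 = 138 N·m clockwise.
Net load moment about support B = 443 N·m counterclockwise.
Reaction R at support A is upward at 0 m, arm 2.1 m → moment R × 2.1 clockwise.
Balancing moments: R × 2.1 = 443, giving R = 211 N.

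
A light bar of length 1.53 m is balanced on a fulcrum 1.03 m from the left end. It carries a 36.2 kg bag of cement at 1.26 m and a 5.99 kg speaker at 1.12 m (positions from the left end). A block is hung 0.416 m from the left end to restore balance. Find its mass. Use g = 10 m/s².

m ≈ 14.4 kg

Taking torques about the fulcrum (at 1.03 m from the left end):
Bag of cement: 36.2 × 10 = 362 N down at 1.26 m → arm 0.23 m, τ = 362 × 0.23 = 83.26 N·m clockwise.
Speaker: 5.99 × 10 = 59.9 N down at 1.12 m → arm 0.09 m, τ = 59.9 × 0.09 = 5.391 N·m clockwise.
Net moment of known loads = 88.65 N·m clockwise.
An unknown mass m at 0.416 m has arm 0.614 m; its moment is m·g·0.614 counterclockwise.
Balancing moments: m × 10 × 0.614 = 88.65, giving m = 88.65 / (10 × 0.614) = 14.4 kg.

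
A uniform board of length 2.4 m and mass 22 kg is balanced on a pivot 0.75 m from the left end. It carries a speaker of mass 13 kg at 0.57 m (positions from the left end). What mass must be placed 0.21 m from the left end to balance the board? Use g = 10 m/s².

Taking torques about the pivot (at 0.75 m from the left end):
Beam weight: 22 × 10 = 220 N down at 1.2 m → arm 0.45 m, τ = 220 × 0.45 = 99 N·m clockwise.
Speaker: 13 × 10 = 130 N down at 0.57 m → arm 0.18 m, τ = 130 × 0.18 = 23.4 N·m counterclockwise.
Net moment of known loads = 75.6 N·m clockwise.
An unknown mass m at 0.21 m has arm 0.54 m; its moment is m·g·0.54 counterclockwise.
Balancing moments: m × 10 × 0.54 = 75.6, giving m = 75.6 / (10 × 0.54) = 14 kg.

m ≈ 14 kg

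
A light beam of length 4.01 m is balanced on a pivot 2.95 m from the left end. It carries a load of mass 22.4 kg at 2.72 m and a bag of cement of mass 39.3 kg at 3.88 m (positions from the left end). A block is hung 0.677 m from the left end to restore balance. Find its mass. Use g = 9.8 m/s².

Take moments about the pivot (at 2.95 m from the left end).
Load: 22.4 × 9.8 = 219.5 N down at 2.72 m → arm 0.23 m, τ = 219.5 × 0.23 = 50.48 N·m counterclockwise.
Bag of cement: 39.3 × 9.8 = 385.1 N down at 3.88 m → arm 0.93 m, τ = 385.1 × 0.93 = 358.1 N·m clockwise.
Net moment of known loads = 307.6 N·m clockwise.
An unknown mass m at 0.677 m has arm 2.273 m; its moment is m·g·2.273 counterclockwise.
For rotational equilibrium, m × 9.8 × 2.273 = 307.6, so m = 307.6 / (9.8 × 2.273) = 13.8 kg.

m ≈ 13.8 kg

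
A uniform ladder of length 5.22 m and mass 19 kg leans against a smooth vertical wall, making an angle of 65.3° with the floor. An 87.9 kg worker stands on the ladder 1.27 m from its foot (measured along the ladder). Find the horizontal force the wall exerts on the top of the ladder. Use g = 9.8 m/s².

N_wall ≈ 139 N

Choose the foot of the ladder as the axis so the floor normal and friction both act there and drop out.
Ladder weight 19×9.8 = 186.2 N acts at 2.61 m along the ladder; its horizontal arm is 2.61·cos65.3° = 1.091 m → τ = 203.1 N·m clockwise.
Worker: 87.9×9.8 = 861.4 N at 1.27 m → arm 0.5307 m → τ = 457.1 N·m clockwise.
Wall normal N acts horizontally at the top; its moment arm is the height L sinθ = 5.22·sin65.3° = 4.742 m, counterclockwise.
Balancing moments: N × 4.742 = 660.2, giving N = 139 N.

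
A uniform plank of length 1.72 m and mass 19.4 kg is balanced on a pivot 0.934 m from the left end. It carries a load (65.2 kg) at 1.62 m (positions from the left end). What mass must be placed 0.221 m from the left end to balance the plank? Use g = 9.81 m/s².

Choose the pivot (at 0.934 m from the left end) as the axis so the support reaction has zero arm there.
Beam weight: 19.4 × 9.81 = 190.3 N down at 0.86 m → arm 0.074 m, τ = 190.3 × 0.074 = 14.08 N·m counterclockwise.
Load: 65.2 × 9.81 = 639.6 N down at 1.62 m → arm 0.686 m, τ = 639.6 × 0.686 = 438.8 N·m clockwise.
Net moment of known loads = 424.7 N·m clockwise.
An unknown mass m at 0.221 m has arm 0.713 m; its moment is m·g·0.713 counterclockwise.
Στ = 0 ⇒ m × 9.81 × 0.713 = 424.7 ⇒ m = 424.7 / (9.81 × 0.713) = 60.7 kg.

m ≈ 60.7 kg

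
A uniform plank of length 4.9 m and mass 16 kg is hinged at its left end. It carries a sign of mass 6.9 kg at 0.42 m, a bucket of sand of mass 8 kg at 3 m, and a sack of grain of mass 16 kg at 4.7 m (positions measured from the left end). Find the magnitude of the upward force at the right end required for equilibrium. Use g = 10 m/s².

Take moments about the left end.
Beam weight: 16 × 10 = 160 N down at 2.45 m → arm 2.45 m, τ = 160 × 2.45 = 392 N·m clockwise.
Sign: 6.9 × 10 = 69 N down at 0.42 m → arm 0.42 m, τ = 69 × 0.42 = 28.98 N·m clockwise.
Bucket of sand: 8 × 10 = 80 N down at 3 m → arm 3 m, τ = 80 × 3 = 240 N·m clockwise.
Sack of grain: 16 × 10 = 160 N down at 4.7 m → arm 4.7 m, τ = 160 × 4.7 = 752 N·m clockwise.
Net moment of the loads = 1413 N·m clockwise.
The upward force F acts at the right end, arm 4.9 m, giving F × 4.9 counterclockwise.
Balancing moments: F × 4.9 = 1413, giving F = 1413 / 4.9 = 288 N.

F ≈ 288 N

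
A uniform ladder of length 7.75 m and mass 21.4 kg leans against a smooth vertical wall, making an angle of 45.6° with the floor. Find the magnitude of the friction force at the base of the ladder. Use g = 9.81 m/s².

About the foot of the ladder:
Ladder weight 21.4×9.81 = 209.9 N acts at 3.875 m along the ladder; its horizontal arm is 3.875·cos45.6° = 2.711 m → τ = 569 N·m clockwise.
Wall normal N acts horizontally at the top; its moment arm is the height L sinθ = 7.75·sin45.6° = 5.537 m, counterclockwise.
Στ = 0 ⇒ N × 5.537 = 569 ⇒ N = 103 N.
ΣFx = 0: friction at the foot balances the wall's push, so f = N_wall = 103 N.

f ≈ 103 N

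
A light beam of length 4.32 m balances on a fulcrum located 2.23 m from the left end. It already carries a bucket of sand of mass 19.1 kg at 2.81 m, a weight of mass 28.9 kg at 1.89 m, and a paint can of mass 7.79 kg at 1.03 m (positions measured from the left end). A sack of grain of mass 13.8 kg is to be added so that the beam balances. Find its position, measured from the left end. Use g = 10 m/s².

Sum moments about the fulcrum (at 2.23 m from the left end) (the support reaction has zero arm there).
Bucket of sand: 19.1 × 10 = 191 N down at 2.81 m → arm 0.58 m, τ = 191 × 0.58 = 110.8 N·m clockwise.
Weight: 28.9 × 10 = 289 N down at 1.89 m → arm 0.34 m, τ = 289 × 0.34 = 98.26 N·m counterclockwise.
Paint can: 7.79 × 10 = 77.9 N down at 1.03 m → arm 1.2 m, τ = 77.9 × 1.2 = 93.48 N·m counterclockwise.
Net moment of existing loads = 80.94 N·m counterclockwise.
The sack of grain weighs 13.8 × 10 = 138 N and must supply an equal clockwise moment, so its lever arm about the fulcrum is 80.94 / 138 = 0.587 m.
That puts it at 2.23 + 0.587 = 2.82 m from the left end.

x ≈ 2.82 m from the left end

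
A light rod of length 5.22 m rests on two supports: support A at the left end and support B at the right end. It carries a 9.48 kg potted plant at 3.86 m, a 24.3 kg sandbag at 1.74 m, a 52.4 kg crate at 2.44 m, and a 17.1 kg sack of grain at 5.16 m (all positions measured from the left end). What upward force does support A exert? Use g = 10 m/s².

Sum moments about support B (its reaction then has zero moment arm).
Potted plant: 9.48 × 10 = 94.8 N down at 3.86 m → arm 1.36 m, τ = 94.8 × 1.36 = 128.9 N·m counterclockwise.
Sandbag: 24.3 × 10 = 243 N down at 1.74 m → arm 3.48 m, τ = 243 × 3.48 = 845.6 N·m counterclockwise.
Crate: 52.4 × 10 = 524 N down at 2.44 m → arm 2.78 m, τ = 524 × 2.78 = 1457 N·m counterclockwise.
Sack of grain: 17.1 × 10 = 171 N down at 5.16 m → arm 0.06 m, τ = 171 × 0.06 = 10.26 N·m counterclockwise.
Net load moment about support B = 2442 N·m counterclockwise.
Reaction R at support A is upward at 0 m, arm 5.22 m → moment R × 5.22 clockwise.
For rotational equilibrium, R × 5.22 = 2442, so R = 468 N.

R_A ≈ 468 N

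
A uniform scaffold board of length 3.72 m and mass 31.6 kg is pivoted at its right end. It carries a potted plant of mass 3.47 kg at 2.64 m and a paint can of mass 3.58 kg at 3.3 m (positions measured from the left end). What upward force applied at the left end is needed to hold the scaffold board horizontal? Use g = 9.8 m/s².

Sum moments about the right end (the unknown pivot reaction has zero arm there).
Beam weight: 31.6 × 9.8 = 309.7 N down at 1.86 m → arm 1.86 m, τ = 309.7 × 1.86 = 576 N·m counterclockwise.
Potted plant: 3.47 × 9.8 = 34.01 N down at 2.64 m → arm 1.08 m, τ = 34.01 × 1.08 = 36.73 N·m counterclockwise.
Paint can: 3.58 × 9.8 = 35.08 N down at 3.3 m → arm 0.42 m, τ = 35.08 × 0.42 = 14.73 N·m counterclockwise.
Net moment of the loads = 627.5 N·m counterclockwise.
The upward force F acts at the left end, arm 3.72 m, giving F × 3.72 clockwise.
Balancing moments: F × 3.72 = 627.5, giving F = 627.5 / 3.72 = 169 N.

F ≈ 169 N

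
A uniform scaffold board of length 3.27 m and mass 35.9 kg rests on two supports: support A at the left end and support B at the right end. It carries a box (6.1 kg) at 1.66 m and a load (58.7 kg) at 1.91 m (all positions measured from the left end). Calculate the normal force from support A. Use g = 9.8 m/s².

R_A ≈ 445 N

Take moments about support B.
Beam weight: 35.9 × 9.8 = 351.8 N down at 1.635 m → arm 1.635 m, τ = 351.8 × 1.635 = 575.2 N·m counterclockwise.
Box: 6.1 × 9.8 = 59.78 N down at 1.66 m → arm 1.61 m, τ = 59.78 × 1.61 = 96.25 N·m counterclockwise.
Load: 58.7 × 9.8 = 575.3 N down at 1.91 m → arm 1.36 m, τ = 575.3 × 1.36 = 782.4 N·m counterclockwise.
Net load moment about support B = 1454 N·m counterclockwise.
Reaction R at support A is upward at 0 m, arm 3.27 m → moment R × 3.27 clockwise.
Setting net torque to zero: R × 3.27 = 1454 → R = 445 N.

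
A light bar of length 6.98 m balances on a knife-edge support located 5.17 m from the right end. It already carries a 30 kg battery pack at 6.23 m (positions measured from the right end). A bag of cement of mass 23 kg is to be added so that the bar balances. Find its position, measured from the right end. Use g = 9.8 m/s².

Choose the knife-edge support (at 5.17 m from the right end) as the axis so the support reaction has zero arm there.
Battery pack: 30 × 9.8 = 294 N down at 6.23 m → arm 1.06 m, τ = 294 × 1.06 = 311.6 N·m counterclockwise.
Net moment of existing loads = 311.6 N·m counterclockwise.
The bag of cement weighs 23 × 9.8 = 225.4 N and must supply an equal clockwise moment, so its lever arm about the knife-edge support is 311.6 / 225.4 = 1.38 m.
That puts it at 5.17 − 1.38 = 3.79 m from the right end.

x ≈ 3.79 m from the right end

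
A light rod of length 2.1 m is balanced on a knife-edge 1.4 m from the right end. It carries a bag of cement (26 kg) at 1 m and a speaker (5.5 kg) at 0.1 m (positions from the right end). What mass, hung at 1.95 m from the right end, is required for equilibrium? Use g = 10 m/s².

m ≈ 31.9 kg

Taking torques about the knife-edge (at 1.4 m from the right end):
Bag of cement: 26 × 10 = 260 N down at 1 m → arm 0.4 m, τ = 260 × 0.4 = 104 N·m clockwise.
Speaker: 5.5 × 10 = 55 N down at 0.1 m → arm 1.3 m, τ = 55 × 1.3 = 71.5 N·m clockwise.
Net moment of known loads = 175.5 N·m clockwise.
An unknown mass m at 1.95 m has arm 0.55 m; its moment is m·g·0.55 counterclockwise.
Balancing moments: m × 10 × 0.55 = 175.5, giving m = 175.5 / (10 × 0.55) = 31.9 kg.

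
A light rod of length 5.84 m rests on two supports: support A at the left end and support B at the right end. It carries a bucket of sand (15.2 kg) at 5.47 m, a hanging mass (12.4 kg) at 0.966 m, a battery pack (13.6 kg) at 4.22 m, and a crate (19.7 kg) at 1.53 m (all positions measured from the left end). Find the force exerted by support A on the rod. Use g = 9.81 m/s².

R_A ≈ 291 N

About support B:
Bucket of sand: 15.2 × 9.81 = 149.1 N down at 5.47 m → arm 0.37 m, τ = 149.1 × 0.37 = 55.17 N·m counterclockwise.
Hanging mass: 12.4 × 9.81 = 121.6 N down at 0.966 m → arm 4.874 m, τ = 121.6 × 4.874 = 592.7 N·m counterclockwise.
Battery pack: 13.6 × 9.81 = 133.4 N down at 4.22 m → arm 1.62 m, τ = 133.4 × 1.62 = 216.1 N·m counterclockwise.
Crate: 19.7 × 9.81 = 193.3 N down at 1.53 m → arm 4.31 m, τ = 193.3 × 4.31 = 833.1 N·m counterclockwise.
Net load moment about support B = 1697 N·m counterclockwise.
Reaction R at support A is upward at 0 m, arm 5.84 m → moment R × 5.84 clockwise.
Setting net torque to zero: R × 5.84 = 1697 → R = 291 N.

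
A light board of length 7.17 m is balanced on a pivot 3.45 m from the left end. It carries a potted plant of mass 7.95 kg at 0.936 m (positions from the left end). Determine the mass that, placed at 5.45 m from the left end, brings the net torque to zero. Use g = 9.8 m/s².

m ≈ 9.99 kg

Choose the pivot (at 3.45 m from the left end) as the axis so the support reaction has zero arm there.
Potted plant: 7.95 × 9.8 = 77.91 N down at 0.936 m → arm 2.514 m, τ = 77.91 × 2.514 = 195.9 N·m counterclockwise.
Net moment of known loads = 195.9 N·m counterclockwise.
An unknown mass m at 5.45 m has arm 2 m; its moment is m·g·2 clockwise.
Setting net torque to zero: m × 9.8 × 2 = 195.9 → m = 195.9 / (9.8 × 2) = 9.99 kg.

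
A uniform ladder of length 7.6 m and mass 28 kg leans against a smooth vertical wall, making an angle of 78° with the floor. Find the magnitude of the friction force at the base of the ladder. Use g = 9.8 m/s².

f ≈ 29.2 N

About the foot of the ladder:
Ladder weight 28×9.8 = 274.4 N acts at 3.8 m along the ladder; its horizontal arm is 3.8·cos78° = 0.7901 m → τ = 216.8 N·m clockwise.
Wall normal N acts horizontally at the top; its moment arm is the height L sinθ = 7.6·sin78° = 7.434 m, counterclockwise.
Setting net torque to zero: N × 7.434 = 216.8 → N = 29.2 N.
ΣFx = 0: friction at the foot balances the wall's push, so f = N_wall = 29.2 N.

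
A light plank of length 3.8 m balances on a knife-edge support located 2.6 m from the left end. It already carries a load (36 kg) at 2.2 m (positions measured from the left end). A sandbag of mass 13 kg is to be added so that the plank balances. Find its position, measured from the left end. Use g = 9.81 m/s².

x ≈ 3.71 m from the left end

Taking torques about the knife-edge support (at 2.6 m from the left end):
Load: 36 × 9.81 = 353.2 N down at 2.2 m → arm 0.4 m, τ = 353.2 × 0.4 = 141.3 N·m counterclockwise.
Net moment of existing loads = 141.3 N·m counterclockwise.
The sandbag weighs 13 × 9.81 = 127.5 N and must supply an equal clockwise moment, so its lever arm about the knife-edge support is 141.3 / 127.5 = 1.11 m.
That puts it at 2.6 + 1.11 = 3.71 m from the left end.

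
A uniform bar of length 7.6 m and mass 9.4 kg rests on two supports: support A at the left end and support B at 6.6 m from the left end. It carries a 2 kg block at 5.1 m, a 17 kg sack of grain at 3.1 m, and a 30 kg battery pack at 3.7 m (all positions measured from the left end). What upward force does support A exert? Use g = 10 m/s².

R_A ≈ 266 N

Taking torques about support B:
Beam weight: 9.4 × 10 = 94 N down at 3.8 m → arm 2.8 m, τ = 94 × 2.8 = 263.2 N·m counterclockwise.
Block: 2 × 10 = 20 N down at 5.1 m → arm 1.5 m, τ = 20 × 1.5 = 30 N·m counterclockwise.
Sack of grain: 17 × 10 = 170 N down at 3.1 m → arm 3.5 m, τ = 170 × 3.5 = 595 N·m counterclockwise.
Battery pack: 30 × 10 = 300 N down at 3.7 m → arm 2.9 m, τ = 300 × 2.9 = 870 N·m counterclockwise.
Net load moment about support B = 1758 N·m counterclockwise.
Reaction R at support A is upward at 0 m, arm 6.6 m → moment R × 6.6 clockwise.
For rotational equilibrium, R × 6.6 = 1758, so R = 266 N.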